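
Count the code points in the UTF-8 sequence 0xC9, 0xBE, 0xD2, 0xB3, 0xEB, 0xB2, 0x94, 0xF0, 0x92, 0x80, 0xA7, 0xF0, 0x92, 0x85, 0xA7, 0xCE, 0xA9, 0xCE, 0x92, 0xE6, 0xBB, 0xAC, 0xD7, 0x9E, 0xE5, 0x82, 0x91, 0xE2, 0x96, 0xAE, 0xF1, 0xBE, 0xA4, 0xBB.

Byte at offset 0: 0xC9 = 11001001 → 2-byte char (#1). Advance 2.
Byte at offset 2: 0xD2 = 11010010 → 2-byte char (#2). Advance 2.
Byte at offset 4: 0xEB = 11101011 → 3-byte char (#3). Advance 3.
Byte at offset 7: 0xF0 = 11110000 → 4-byte char (#4). Advance 4.
Byte at offset 11: 0xF0 = 11110000 → 4-byte char (#5). Advance 4.
Byte at offset 15: 0xCE = 11001110 → 2-byte char (#6). Advance 2.
Byte at offset 17: 0xCE = 11001110 → 2-byte char (#7). Advance 2.
Byte at offset 19: 0xE6 = 11100110 → 3-byte char (#8). Advance 3.
Byte at offset 22: 0xD7 = 11010111 → 2-byte char (#9). Advance 2.
Byte at offset 24: 0xE5 = 11100101 → 3-byte char (#10). Advance 3.
Byte at offset 27: 0xE2 = 11100010 → 3-byte char (#11). Advance 3.
Byte at offset 30: 0xF1 = 11110001 → 4-byte char (#12). Advance 4.
Reached end at offset 34 after 12 code points.

12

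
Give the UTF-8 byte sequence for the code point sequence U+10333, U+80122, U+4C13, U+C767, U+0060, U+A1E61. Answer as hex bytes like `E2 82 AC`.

U+10333: 4-byte form → F0 90 8C B3.
U+80122: 4-byte form → F2 80 84 A2.
U+4C13: 3-byte form → E4 B0 93.
U+C767: 3-byte form → EC 9D A7.
U+0060: 1-byte form → 60.
U+A1E61: 4-byte form → F2 A1 B9 A1.
Concatenated (19 bytes): F0 90 8C B3 F2 80 84 A2 E4 B0 93 EC 9D A7 60 F2 A1 B9 A1.

F0 90 8C B3 F2 80 84 A2 E4 B0 93 EC 9D A7 60 F2 A1 B9 A1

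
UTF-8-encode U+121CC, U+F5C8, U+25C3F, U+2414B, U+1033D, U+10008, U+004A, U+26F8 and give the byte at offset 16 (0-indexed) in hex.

U+121CC → 4-byte form F0 92 87 8C at offsets 0–3.
U+F5C8 → 3-byte form EF 97 88 at offsets 4–6.
U+25C3F → 4-byte form F0 A5 B0 BF at offsets 7–10.
U+2414B → 4-byte form F0 A4 85 8B at offsets 11–14.
U+1033D → 4-byte form F0 90 8C BD at offsets 15–18.
Offset 16 falls in char 5's range; it's byte 2 of F0 90 8C BD = 0x90.

0x90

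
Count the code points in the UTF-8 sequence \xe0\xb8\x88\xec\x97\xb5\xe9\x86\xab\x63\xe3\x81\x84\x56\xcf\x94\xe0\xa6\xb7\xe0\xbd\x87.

9

Byte at offset 0: 0xE0 = 11100000 → 3-byte char (#1). Advance 3.
Byte at offset 3: 0xEC = 11101100 → 3-byte char (#2). Advance 3.
Byte at offset 6: 0xE9 = 11101001 → 3-byte char (#3). Advance 3.
Byte at offset 9: 0x63 = 01100011 → 1-byte char (#4). Advance 1.
Byte at offset 10: 0xE3 = 11100011 → 3-byte char (#5). Advance 3.
Byte at offset 13: 0x56 = 01010110 → 1-byte char (#6). Advance 1.
Byte at offset 14: 0xCF = 11001111 → 2-byte char (#7). Advance 2.
Byte at offset 16: 0xE0 = 11100000 → 3-byte char (#8). Advance 3.
Byte at offset 19: 0xE0 = 11100000 → 3-byte char (#9). Advance 3.
Reached end at offset 22 after 9 code points.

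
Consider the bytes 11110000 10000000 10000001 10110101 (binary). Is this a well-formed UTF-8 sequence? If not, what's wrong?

invalid (overlong encoding)

Leading byte 0xF0 = 11110000 → 4-byte form.
Continuation bytes all match 10xxxxxx. Payload decodes to 0x75.
But 0x75 < 0x10000, the minimum for a 4-byte sequence — this is an overlong encoding.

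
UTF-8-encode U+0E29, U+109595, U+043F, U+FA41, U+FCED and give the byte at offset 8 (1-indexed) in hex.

0xD0

1-indexed offset 8 is 0-indexed offset 7.
U+0E29 → 3-byte form E0 B8 A9 at offsets 0–2.
U+109595 → 4-byte form F4 89 96 95 at offsets 3–6.
U+043F → 2-byte form D0 BF at offsets 7–8.
Offset 7 falls in char 3's range; it's byte 1 of D0 BF = 0xD0.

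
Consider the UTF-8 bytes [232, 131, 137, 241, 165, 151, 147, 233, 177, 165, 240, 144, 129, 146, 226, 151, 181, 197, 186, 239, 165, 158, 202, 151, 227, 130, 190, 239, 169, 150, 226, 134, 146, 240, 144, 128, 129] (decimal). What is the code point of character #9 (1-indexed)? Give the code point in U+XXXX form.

U+30BE

Offset 0: leading byte 0xE8 = 11101000 → 3-byte char #1 = E8 83 89.
Offset 3: leading byte 0xF1 = 11110001 → 4-byte char #2 = F1 A5 97 93.
Offset 7: leading byte 0xE9 = 11101001 → 3-byte char #3 = E9 B1 A5.
Offset 10: leading byte 0xF0 = 11110000 → 4-byte char #4 = F0 90 81 92.
Offset 14: leading byte 0xE2 = 11100010 → 3-byte char #5 = E2 97 B5.
Offset 17: leading byte 0xC5 = 11000101 → 2-byte char #6 = C5 BA.
Offset 19: leading byte 0xEF = 11101111 → 3-byte char #7 = EF A5 9E.
Offset 22: leading byte 0xCA = 11001010 → 2-byte char #8 = CA 97.
Offset 24: leading byte 0xE3 = 11100011 → 3-byte char #9 = E3 82 BE.
Leading byte 0xE3 = 11100011 matches 1110xxxx → 3-byte sequence.
Byte 1: 0xE3 = 11100011, payload 0011 (4 bits).
Byte 2: 0x82 = 10000010 (10xxxxxx ✓), payload 000010.
Byte 3: 0xBE = 10111110 (10xxxxxx ✓), payload 111110.
Concatenate: 0011000010111110 = 0x30BE (16 bits → U+30BE).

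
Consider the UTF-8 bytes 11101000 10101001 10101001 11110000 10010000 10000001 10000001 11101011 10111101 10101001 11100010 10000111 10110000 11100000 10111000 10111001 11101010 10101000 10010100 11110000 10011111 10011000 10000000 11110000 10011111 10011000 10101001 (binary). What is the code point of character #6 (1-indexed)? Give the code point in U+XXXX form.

Offset 0: leading byte 0xE8 = 11101000 → 3-byte char #1 = E8 A9 A9.
Offset 3: leading byte 0xF0 = 11110000 → 4-byte char #2 = F0 90 81 81.
Offset 7: leading byte 0xEB = 11101011 → 3-byte char #3 = EB BD A9.
Offset 10: leading byte 0xE2 = 11100010 → 3-byte char #4 = E2 87 B0.
Offset 13: leading byte 0xE0 = 11100000 → 3-byte char #5 = E0 B8 B9.
Offset 16: leading byte 0xEA = 11101010 → 3-byte char #6 = EA A8 94.
Leading byte 0xEA = 11101010 matches 1110xxxx → 3-byte sequence.
Byte 1: 0xEA = 11101010, payload 1010 (4 bits).
Byte 2: 0xA8 = 10101000 (10xxxxxx ✓), payload 101000.
Byte 3: 0x94 = 10010100 (10xxxxxx ✓), payload 010100.
Concatenate: 1010101000010100 = 0xAA14 (16 bits → U+AA14).

U+AA14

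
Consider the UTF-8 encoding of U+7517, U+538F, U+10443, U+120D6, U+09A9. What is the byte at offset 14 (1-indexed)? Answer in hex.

1-indexed offset 14 is 0-indexed offset 13.
U+7517 → 3-byte form E7 94 97 at offsets 0–2.
U+538F → 3-byte form E5 8E 8F at offsets 3–5.
U+10443 → 4-byte form F0 90 91 83 at offsets 6–9.
U+120D6 → 4-byte form F0 92 83 96 at offsets 10–13.
Offset 13 falls in char 4's range; it's byte 4 of F0 92 83 96 = 0x96.

0x96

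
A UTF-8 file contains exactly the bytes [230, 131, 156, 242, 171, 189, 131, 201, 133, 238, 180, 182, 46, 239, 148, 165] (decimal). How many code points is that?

6

Byte at offset 0: 0xE6 = 11100110 → 3-byte char (#1). Advance 3.
Byte at offset 3: 0xF2 = 11110010 → 4-byte char (#2). Advance 4.
Byte at offset 7: 0xC9 = 11001001 → 2-byte char (#3). Advance 2.
Byte at offset 9: 0xEE = 11101110 → 3-byte char (#4). Advance 3.
Byte at offset 12: 0x2E = 00101110 → 1-byte char (#5). Advance 1.
Byte at offset 13: 0xEF = 11101111 → 3-byte char (#6). Advance 3.
Reached end at offset 16 after 6 code points.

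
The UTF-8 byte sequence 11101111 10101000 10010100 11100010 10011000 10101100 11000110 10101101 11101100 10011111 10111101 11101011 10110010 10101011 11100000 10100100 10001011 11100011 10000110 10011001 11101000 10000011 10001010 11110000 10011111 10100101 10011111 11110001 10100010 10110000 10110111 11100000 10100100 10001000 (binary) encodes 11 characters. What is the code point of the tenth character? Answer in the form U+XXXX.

U+62C37

Offset 0: leading byte 0xEF = 11101111 → 3-byte char #1 = EF A8 94.
Offset 3: leading byte 0xE2 = 11100010 → 3-byte char #2 = E2 98 AC.
Offset 6: leading byte 0xC6 = 11000110 → 2-byte char #3 = C6 AD.
Offset 8: leading byte 0xEC = 11101100 → 3-byte char #4 = EC 9F BD.
Offset 11: leading byte 0xEB = 11101011 → 3-byte char #5 = EB B2 AB.
Offset 14: leading byte 0xE0 = 11100000 → 3-byte char #6 = E0 A4 8B.
Offset 17: leading byte 0xE3 = 11100011 → 3-byte char #7 = E3 86 99.
Offset 20: leading byte 0xE8 = 11101000 → 3-byte char #8 = E8 83 8A.
Offset 23: leading byte 0xF0 = 11110000 → 4-byte char #9 = F0 9F A5 9F.
Offset 27: leading byte 0xF1 = 11110001 → 4-byte char #10 = F1 A2 B0 B7.
Leading byte 0xF1 = 11110001 matches 11110xxx → 4-byte sequence.
Byte 1: 0xF1 = 11110001, payload 001 (3 bits).
Byte 2: 0xA2 = 10100010 (10xxxxxx ✓), payload 100010.
Byte 3: 0xB0 = 10110000 (10xxxxxx ✓), payload 110000.
Byte 4: 0xB7 = 10110111 (10xxxxxx ✓), payload 110111.
Concatenate: 001100010110000110111 = 0x62C37 (21 bits → U+62C37).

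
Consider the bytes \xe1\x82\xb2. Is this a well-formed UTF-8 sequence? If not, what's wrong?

Leading byte 0xE1 = 11100001 → 3-byte form.
Continuation bytes 0x82=10000010, 0xB2=10110010 all match 10xxxxxx.
Decoded value 0x10B2 is ≥ 0x800 (shortest form) and not a surrogate.

valid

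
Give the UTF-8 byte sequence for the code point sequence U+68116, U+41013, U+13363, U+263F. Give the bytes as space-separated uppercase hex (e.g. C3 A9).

F1 A8 84 96 F1 81 80 93 F0 93 8D A3 E2 98 BF

U+68116: 4-byte form → F1 A8 84 96.
U+41013: 4-byte form → F1 81 80 93.
U+13363: 4-byte form → F0 93 8D A3.
U+263F: 3-byte form → E2 98 BF.
Concatenated (15 bytes): F1 A8 84 96 F1 81 80 93 F0 93 8D A3 E2 98 BF.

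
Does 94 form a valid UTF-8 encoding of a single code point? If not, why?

invalid (continuation byte with no leading byte)

Byte 0x94 = 10010100 has the form 10xxxxxx — a continuation byte — but there is no preceding leading byte.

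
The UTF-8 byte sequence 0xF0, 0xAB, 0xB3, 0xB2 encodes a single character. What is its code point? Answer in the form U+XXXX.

Leading byte 0xF0 = 11110000 matches 11110xxx → 4-byte sequence.
Byte 1: 0xF0 = 11110000, payload 000 (3 bits).
Byte 2: 0xAB = 10101011 (10xxxxxx ✓), payload 101011.
Byte 3: 0xB3 = 10110011 (10xxxxxx ✓), payload 110011.
Byte 4: 0xB2 = 10110010 (10xxxxxx ✓), payload 110010.
Concatenate: 000101011110011110010 = 0x2BCF2 (21 bits → U+2BCF2).

U+2BCF2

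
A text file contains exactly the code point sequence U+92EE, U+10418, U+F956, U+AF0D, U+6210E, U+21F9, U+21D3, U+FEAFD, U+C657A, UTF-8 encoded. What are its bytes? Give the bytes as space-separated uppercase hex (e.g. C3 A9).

E9 8B AE F0 90 90 98 EF A5 96 EA BC 8D F1 A2 84 8E E2 87 B9 E2 87 93 F3 BE AB BD F3 86 95 BA

U+92EE: 3-byte form → E9 8B AE.
U+10418: 4-byte form → F0 90 90 98.
U+F956: 3-byte form → EF A5 96.
U+AF0D: 3-byte form → EA BC 8D.
U+6210E: 4-byte form → F1 A2 84 8E.
U+21F9: 3-byte form → E2 87 B9.
U+21D3: 3-byte form → E2 87 93.
U+FEAFD: 4-byte form → F3 BE AB BD.
U+C657A: 4-byte form → F3 86 95 BA.
Concatenated (31 bytes): E9 8B AE F0 90 90 98 EF A5 96 EA BC 8D F1 A2 84 8E E2 87 B9 E2 87 93 F3 BE AB BD F3 86 95 BA.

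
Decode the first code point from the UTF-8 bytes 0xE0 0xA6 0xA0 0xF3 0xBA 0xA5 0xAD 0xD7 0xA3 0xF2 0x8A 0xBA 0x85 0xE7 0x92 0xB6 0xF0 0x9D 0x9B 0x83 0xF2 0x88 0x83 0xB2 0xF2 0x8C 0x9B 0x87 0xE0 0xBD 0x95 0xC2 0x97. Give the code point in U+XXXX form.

U+09A0

Offset 0: leading byte 0xE0 = 11100000 → 3-byte char #1 = E0 A6 A0.
Leading byte 0xE0 = 11100000 matches 1110xxxx → 3-byte sequence.
Byte 1: 0xE0 = 11100000, payload 0000 (4 bits).
Byte 2: 0xA6 = 10100110 (10xxxxxx ✓), payload 100110.
Byte 3: 0xA0 = 10100000 (10xxxxxx ✓), payload 100000.
Concatenate: 0000100110100000 = 0x9A0 (16 bits → U+09A0).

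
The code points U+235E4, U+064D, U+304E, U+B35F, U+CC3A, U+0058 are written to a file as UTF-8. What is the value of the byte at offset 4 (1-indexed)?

0xA4

1-indexed offset 4 is 0-indexed offset 3.
U+235E4 → 4-byte form F0 A3 97 A4 at offsets 0–3.
Offset 3 falls in char 1's range; it's byte 4 of F0 A3 97 A4 = 0xA4.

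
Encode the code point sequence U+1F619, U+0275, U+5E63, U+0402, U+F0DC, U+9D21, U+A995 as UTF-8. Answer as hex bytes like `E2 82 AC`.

F0 9F 98 99 C9 B5 E5 B9 A3 D0 82 EF 83 9C E9 B4 A1 EA A6 95

U+1F619: 4-byte form → F0 9F 98 99.
U+0275: 2-byte form → C9 B5.
U+5E63: 3-byte form → E5 B9 A3.
U+0402: 2-byte form → D0 82.
U+F0DC: 3-byte form → EF 83 9C.
U+9D21: 3-byte form → E9 B4 A1.
U+A995: 3-byte form → EA A6 95.
Concatenated (20 bytes): F0 9F 98 99 C9 B5 E5 B9 A3 D0 82 EF 83 9C E9 B4 A1 EA A6 95.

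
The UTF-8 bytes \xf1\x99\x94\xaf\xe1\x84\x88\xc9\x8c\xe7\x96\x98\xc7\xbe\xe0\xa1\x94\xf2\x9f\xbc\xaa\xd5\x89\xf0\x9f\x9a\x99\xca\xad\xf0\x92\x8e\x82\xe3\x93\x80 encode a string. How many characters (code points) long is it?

Byte at offset 0: 0xF1 = 11110001 → 4-byte char (#1). Advance 4.
Byte at offset 4: 0xE1 = 11100001 → 3-byte char (#2). Advance 3.
Byte at offset 7: 0xC9 = 11001001 → 2-byte char (#3). Advance 2.
Byte at offset 9: 0xE7 = 11100111 → 3-byte char (#4). Advance 3.
Byte at offset 12: 0xC7 = 11000111 → 2-byte char (#5). Advance 2.
Byte at offset 14: 0xE0 = 11100000 → 3-byte char (#6). Advance 3.
Byte at offset 17: 0xF2 = 11110010 → 4-byte char (#7). Advance 4.
Byte at offset 21: 0xD5 = 11010101 → 2-byte char (#8). Advance 2.
Byte at offset 23: 0xF0 = 11110000 → 4-byte char (#9). Advance 4.
Byte at offset 27: 0xCA = 11001010 → 2-byte char (#10). Advance 2.
Byte at offset 29: 0xF0 = 11110000 → 4-byte char (#11). Advance 4.
Byte at offset 33: 0xE3 = 11100011 → 3-byte char (#12). Advance 3.
Reached end at offset 36 after 12 code points.

12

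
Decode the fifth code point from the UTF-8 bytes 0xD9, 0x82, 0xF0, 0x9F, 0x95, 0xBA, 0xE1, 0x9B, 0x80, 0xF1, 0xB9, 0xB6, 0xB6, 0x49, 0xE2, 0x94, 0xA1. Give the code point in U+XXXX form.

Offset 0: leading byte 0xD9 = 11011001 → 2-byte char #1 = D9 82.
Offset 2: leading byte 0xF0 = 11110000 → 4-byte char #2 = F0 9F 95 BA.
Offset 6: leading byte 0xE1 = 11100001 → 3-byte char #3 = E1 9B 80.
Offset 9: leading byte 0xF1 = 11110001 → 4-byte char #4 = F1 B9 B6 B6.
Offset 13: leading byte 0x49 = 01001001 → 1-byte char #5 = 49.
Leading byte 0x49 = 01001001 matches 0xxxxxxx → 1-byte sequence.
Byte 1: 0x49 = 01001001, payload 1001001 (7 bits).
Concatenate: 1001001 = 0x49 (7 bits → U+0049).

U+0049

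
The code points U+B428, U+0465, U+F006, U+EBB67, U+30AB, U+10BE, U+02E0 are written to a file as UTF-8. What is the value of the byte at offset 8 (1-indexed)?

1-indexed offset 8 is 0-indexed offset 7.
U+B428 → 3-byte form EB 90 A8 at offsets 0–2.
U+0465 → 2-byte form D1 A5 at offsets 3–4.
U+F006 → 3-byte form EF 80 86 at offsets 5–7.
Offset 7 falls in char 3's range; it's byte 3 of EF 80 86 = 0x86.

0x86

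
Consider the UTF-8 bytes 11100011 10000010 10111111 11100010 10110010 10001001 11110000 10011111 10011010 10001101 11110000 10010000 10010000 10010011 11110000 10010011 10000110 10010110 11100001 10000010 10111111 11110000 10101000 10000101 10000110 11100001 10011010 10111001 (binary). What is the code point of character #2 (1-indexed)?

U+2C89

Offset 0: leading byte 0xE3 = 11100011 → 3-byte char #1 = E3 82 BF.
Offset 3: leading byte 0xE2 = 11100010 → 3-byte char #2 = E2 B2 89.
Leading byte 0xE2 = 11100010 matches 1110xxxx → 3-byte sequence.
Byte 1: 0xE2 = 11100010, payload 0010 (4 bits).
Byte 2: 0xB2 = 10110010 (10xxxxxx ✓), payload 110010.
Byte 3: 0x89 = 10001001 (10xxxxxx ✓), payload 001001.
Concatenate: 0010110010001001 = 0x2C89 (16 bits → U+2C89).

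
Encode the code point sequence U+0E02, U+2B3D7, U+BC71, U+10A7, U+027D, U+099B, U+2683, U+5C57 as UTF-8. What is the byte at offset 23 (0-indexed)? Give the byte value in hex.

0x97

U+0E02 → 3-byte form E0 B8 82 at offsets 0–2.
U+2B3D7 → 4-byte form F0 AB 8F 97 at offsets 3–6.
U+BC71 → 3-byte form EB B1 B1 at offsets 7–9.
U+10A7 → 3-byte form E1 82 A7 at offsets 10–12.
U+027D → 2-byte form C9 BD at offsets 13–14.
U+099B → 3-byte form E0 A6 9B at offsets 15–17.
U+2683 → 3-byte form E2 9A 83 at offsets 18–20.
U+5C57 → 3-byte form E5 B1 97 at offsets 21–23.
Offset 23 falls in char 8's range; it's byte 3 of E5 B1 97 = 0x97.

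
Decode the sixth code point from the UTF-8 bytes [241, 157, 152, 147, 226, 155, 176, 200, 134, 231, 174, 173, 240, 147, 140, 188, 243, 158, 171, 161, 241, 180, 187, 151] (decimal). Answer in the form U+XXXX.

U+DEAE1

Offset 0: leading byte 0xF1 = 11110001 → 4-byte char #1 = F1 9D 98 93.
Offset 4: leading byte 0xE2 = 11100010 → 3-byte char #2 = E2 9B B0.
Offset 7: leading byte 0xC8 = 11001000 → 2-byte char #3 = C8 86.
Offset 9: leading byte 0xE7 = 11100111 → 3-byte char #4 = E7 AE AD.
Offset 12: leading byte 0xF0 = 11110000 → 4-byte char #5 = F0 93 8C BC.
Offset 16: leading byte 0xF3 = 11110011 → 4-byte char #6 = F3 9E AB A1.
Leading byte 0xF3 = 11110011 matches 11110xxx → 4-byte sequence.
Byte 1: 0xF3 = 11110011, payload 011 (3 bits).
Byte 2: 0x9E = 10011110 (10xxxxxx ✓), payload 011110.
Byte 3: 0xAB = 10101011 (10xxxxxx ✓), payload 101011.
Byte 4: 0xA1 = 10100001 (10xxxxxx ✓), payload 100001.
Concatenate: 011011110101011100001 = 0xDEAE1 (21 bits → U+DEAE1).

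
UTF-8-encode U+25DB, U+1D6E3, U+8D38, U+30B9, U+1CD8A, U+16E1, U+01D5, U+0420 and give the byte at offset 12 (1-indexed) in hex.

1-indexed offset 12 is 0-indexed offset 11.
U+25DB → 3-byte form E2 97 9B at offsets 0–2.
U+1D6E3 → 4-byte form F0 9D 9B A3 at offsets 3–6.
U+8D38 → 3-byte form E8 B4 B8 at offsets 7–9.
U+30B9 → 3-byte form E3 82 B9 at offsets 10–12.
Offset 11 falls in char 4's range; it's byte 2 of E3 82 B9 = 0x82.

0x82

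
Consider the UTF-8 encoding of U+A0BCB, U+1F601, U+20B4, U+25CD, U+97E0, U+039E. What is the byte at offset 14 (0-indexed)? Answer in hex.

0xE9

U+A0BCB → 4-byte form F2 A0 AF 8B at offsets 0–3.
U+1F601 → 4-byte form F0 9F 98 81 at offsets 4–7.
U+20B4 → 3-byte form E2 82 B4 at offsets 8–10.
U+25CD → 3-byte form E2 97 8D at offsets 11–13.
U+97E0 → 3-byte form E9 9F A0 at offsets 14–16.
Offset 14 falls in char 5's range; it's byte 1 of E9 9F A0 = 0xE9.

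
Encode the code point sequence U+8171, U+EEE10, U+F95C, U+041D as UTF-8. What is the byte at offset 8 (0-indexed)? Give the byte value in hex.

0xA5

U+8171 → 3-byte form E8 85 B1 at offsets 0–2.
U+EEE10 → 4-byte form F3 AE B8 90 at offsets 3–6.
U+F95C → 3-byte form EF A5 9C at offsets 7–9.
Offset 8 falls in char 3's range; it's byte 2 of EF A5 9C = 0xA5.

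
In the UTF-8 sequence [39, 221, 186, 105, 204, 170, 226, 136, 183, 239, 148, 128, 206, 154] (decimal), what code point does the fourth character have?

Offset 0: leading byte 0x27 = 00100111 → 1-byte char #1 = 27.
Offset 1: leading byte 0xDD = 11011101 → 2-byte char #2 = DD BA.
Offset 3: leading byte 0x69 = 01101001 → 1-byte char #3 = 69.
Offset 4: leading byte 0xCC = 11001100 → 2-byte char #4 = CC AA.
Leading byte 0xCC = 11001100 matches 110xxxxx → 2-byte sequence.
Byte 1: 0xCC = 11001100, payload 01100 (5 bits).
Byte 2: 0xAA = 10101010 (10xxxxxx ✓), payload 101010.
Concatenate: 01100101010 = 0x32A (11 bits → U+032A).

U+032A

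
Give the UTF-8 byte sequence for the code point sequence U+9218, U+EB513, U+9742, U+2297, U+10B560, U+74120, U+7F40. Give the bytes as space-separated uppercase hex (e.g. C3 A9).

U+9218: 3-byte form → E9 88 98.
U+EB513: 4-byte form → F3 AB 94 93.
U+9742: 3-byte form → E9 9D 82.
U+2297: 3-byte form → E2 8A 97.
U+10B560: 4-byte form → F4 8B 95 A0.
U+74120: 4-byte form → F1 B4 84 A0.
U+7F40: 3-byte form → E7 BD 80.
Concatenated (24 bytes): E9 88 98 F3 AB 94 93 E9 9D 82 E2 8A 97 F4 8B 95 A0 F1 B4 84 A0 E7 BD 80.

E9 88 98 F3 AB 94 93 E9 9D 82 E2 8A 97 F4 8B 95 A0 F1 B4 84 A0 E7 BD 80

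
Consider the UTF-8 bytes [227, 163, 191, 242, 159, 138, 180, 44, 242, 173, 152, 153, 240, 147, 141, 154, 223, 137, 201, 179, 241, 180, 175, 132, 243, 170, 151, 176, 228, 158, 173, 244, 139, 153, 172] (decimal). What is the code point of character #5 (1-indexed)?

U+1335A

Offset 0: leading byte 0xE3 = 11100011 → 3-byte char #1 = E3 A3 BF.
Offset 3: leading byte 0xF2 = 11110010 → 4-byte char #2 = F2 9F 8A B4.
Offset 7: leading byte 0x2C = 00101100 → 1-byte char #3 = 2C.
Offset 8: leading byte 0xF2 = 11110010 → 4-byte char #4 = F2 AD 98 99.
Offset 12: leading byte 0xF0 = 11110000 → 4-byte char #5 = F0 93 8D 9A.
Leading byte 0xF0 = 11110000 matches 11110xxx → 4-byte sequence.
Byte 1: 0xF0 = 11110000, payload 000 (3 bits).
Byte 2: 0x93 = 10010011 (10xxxxxx ✓), payload 010011.
Byte 3: 0x8D = 10001101 (10xxxxxx ✓), payload 001101.
Byte 4: 0x9A = 10011010 (10xxxxxx ✓), payload 011010.
Concatenate: 000010011001101011010 = 0x1335A (21 bits → U+1335A).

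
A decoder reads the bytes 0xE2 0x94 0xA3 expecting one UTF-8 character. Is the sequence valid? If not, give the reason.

valid

Leading byte 0xE2 = 11100010 → 3-byte form.
Continuation bytes 0x94=10010100, 0xA3=10100011 all match 10xxxxxx.
Decoded value 0x2523 is ≥ 0x800 (shortest form) and not a surrogate.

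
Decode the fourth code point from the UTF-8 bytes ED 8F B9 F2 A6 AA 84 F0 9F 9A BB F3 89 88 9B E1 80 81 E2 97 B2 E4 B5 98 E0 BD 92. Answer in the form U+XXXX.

Offset 0: leading byte 0xED = 11101101 → 3-byte char #1 = ED 8F B9.
Offset 3: leading byte 0xF2 = 11110010 → 4-byte char #2 = F2 A6 AA 84.
Offset 7: leading byte 0xF0 = 11110000 → 4-byte char #3 = F0 9F 9A BB.
Offset 11: leading byte 0xF3 = 11110011 → 4-byte char #4 = F3 89 88 9B.
Leading byte 0xF3 = 11110011 matches 11110xxx → 4-byte sequence.
Byte 1: 0xF3 = 11110011, payload 011 (3 bits).
Byte 2: 0x89 = 10001001 (10xxxxxx ✓), payload 001001.
Byte 3: 0x88 = 10001000 (10xxxxxx ✓), payload 001000.
Byte 4: 0x9B = 10011011 (10xxxxxx ✓), payload 011011.
Concatenate: 011001001001000011011 = 0xC921B (21 bits → U+C921B).

U+C921B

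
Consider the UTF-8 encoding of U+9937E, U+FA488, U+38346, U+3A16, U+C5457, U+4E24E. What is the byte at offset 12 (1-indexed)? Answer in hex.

1-indexed offset 12 is 0-indexed offset 11.
U+9937E → 4-byte form F2 99 8D BE at offsets 0–3.
U+FA488 → 4-byte form F3 BA 92 88 at offsets 4–7.
U+38346 → 4-byte form F0 B8 8D 86 at offsets 8–11.
Offset 11 falls in char 3's range; it's byte 4 of F0 B8 8D 86 = 0x86.

0x86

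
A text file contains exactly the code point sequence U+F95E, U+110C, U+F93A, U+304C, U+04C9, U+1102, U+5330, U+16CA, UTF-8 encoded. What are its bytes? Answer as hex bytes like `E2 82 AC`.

EF A5 9E E1 84 8C EF A4 BA E3 81 8C D3 89 E1 84 82 E5 8C B0 E1 9B 8A

U+F95E: 3-byte form → EF A5 9E.
U+110C: 3-byte form → E1 84 8C.
U+F93A: 3-byte form → EF A4 BA.
U+304C: 3-byte form → E3 81 8C.
U+04C9: 2-byte form → D3 89.
U+1102: 3-byte form → E1 84 82.
U+5330: 3-byte form → E5 8C B0.
U+16CA: 3-byte form → E1 9B 8A.
Concatenated (23 bytes): EF A5 9E E1 84 8C EF A4 BA E3 81 8C D3 89 E1 84 82 E5 8C B0 E1 9B 8A.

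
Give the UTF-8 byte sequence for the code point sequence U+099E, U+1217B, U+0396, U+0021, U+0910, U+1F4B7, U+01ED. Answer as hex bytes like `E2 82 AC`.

E0 A6 9E F0 92 85 BB CE 96 21 E0 A4 90 F0 9F 92 B7 C7 AD

U+099E: 3-byte form → E0 A6 9E.
U+1217B: 4-byte form → F0 92 85 BB.
U+0396: 2-byte form → CE 96.
U+0021: 1-byte form → 21.
U+0910: 3-byte form → E0 A4 90.
U+1F4B7: 4-byte form → F0 9F 92 B7.
U+01ED: 2-byte form → C7 AD.
Concatenated (19 bytes): E0 A6 9E F0 92 85 BB CE 96 21 E0 A4 90 F0 9F 92 B7 C7 AD.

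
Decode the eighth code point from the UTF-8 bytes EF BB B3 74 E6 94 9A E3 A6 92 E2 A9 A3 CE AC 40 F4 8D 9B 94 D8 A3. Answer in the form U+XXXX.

U+10D6D4

Offset 0: leading byte 0xEF = 11101111 → 3-byte char #1 = EF BB B3.
Offset 3: leading byte 0x74 = 01110100 → 1-byte char #2 = 74.
Offset 4: leading byte 0xE6 = 11100110 → 3-byte char #3 = E6 94 9A.
Offset 7: leading byte 0xE3 = 11100011 → 3-byte char #4 = E3 A6 92.
Offset 10: leading byte 0xE2 = 11100010 → 3-byte char #5 = E2 A9 A3.
Offset 13: leading byte 0xCE = 11001110 → 2-byte char #6 = CE AC.
Offset 15: leading byte 0x40 = 01000000 → 1-byte char #7 = 40.
Offset 16: leading byte 0xF4 = 11110100 → 4-byte char #8 = F4 8D 9B 94.
Leading byte 0xF4 = 11110100 matches 11110xxx → 4-byte sequence.
Byte 1: 0xF4 = 11110100, payload 100 (3 bits).
Byte 2: 0x8D = 10001101 (10xxxxxx ✓), payload 001101.
Byte 3: 0x9B = 10011011 (10xxxxxx ✓), payload 011011.
Byte 4: 0x94 = 10010100 (10xxxxxx ✓), payload 010100.
Concatenate: 100001101011011010100 = 0x10D6D4 (21 bits → U+10D6D4).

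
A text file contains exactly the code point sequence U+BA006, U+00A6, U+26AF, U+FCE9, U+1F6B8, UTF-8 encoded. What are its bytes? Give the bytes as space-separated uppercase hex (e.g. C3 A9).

U+BA006: 4-byte form → F2 BA 80 86.
U+00A6: 2-byte form → C2 A6.
U+26AF: 3-byte form → E2 9A AF.
U+FCE9: 3-byte form → EF B3 A9.
U+1F6B8: 4-byte form → F0 9F 9A B8.
Concatenated (16 bytes): F2 BA 80 86 C2 A6 E2 9A AF EF B3 A9 F0 9F 9A B8.

F2 BA 80 86 C2 A6 E2 9A AF EF B3 A9 F0 9F 9A B8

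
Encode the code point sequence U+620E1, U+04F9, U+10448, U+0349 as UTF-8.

U+620E1: 4-byte form → F1 A2 83 A1.
U+04F9: 2-byte form → D3 B9.
U+10448: 4-byte form → F0 90 91 88.
U+0349: 2-byte form → CD 89.
Concatenated (12 bytes): F1 A2 83 A1 D3 B9 F0 90 91 88 CD 89.

F1 A2 83 A1 D3 B9 F0 90 91 88 CD 89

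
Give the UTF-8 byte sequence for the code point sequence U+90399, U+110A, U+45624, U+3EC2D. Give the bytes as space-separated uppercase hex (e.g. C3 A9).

F2 90 8E 99 E1 84 8A F1 85 98 A4 F0 BE B0 AD

U+90399: 4-byte form → F2 90 8E 99.
U+110A: 3-byte form → E1 84 8A.
U+45624: 4-byte form → F1 85 98 A4.
U+3EC2D: 4-byte form → F0 BE B0 AD.
Concatenated (15 bytes): F2 90 8E 99 E1 84 8A F1 85 98 A4 F0 BE B0 AD.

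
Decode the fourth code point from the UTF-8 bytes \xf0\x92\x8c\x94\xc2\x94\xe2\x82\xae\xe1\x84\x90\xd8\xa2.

Offset 0: leading byte 0xF0 = 11110000 → 4-byte char #1 = F0 92 8C 94.
Offset 4: leading byte 0xC2 = 11000010 → 2-byte char #2 = C2 94.
Offset 6: leading byte 0xE2 = 11100010 → 3-byte char #3 = E2 82 AE.
Offset 9: leading byte 0xE1 = 11100001 → 3-byte char #4 = E1 84 90.
Leading byte 0xE1 = 11100001 matches 1110xxxx → 3-byte sequence.
Byte 1: 0xE1 = 11100001, payload 0001 (4 bits).
Byte 2: 0x84 = 10000100 (10xxxxxx ✓), payload 000100.
Byte 3: 0x90 = 10010000 (10xxxxxx ✓), payload 010000.
Concatenate: 0001000100010000 = 0x1110 (16 bits → U+1110).

U+1110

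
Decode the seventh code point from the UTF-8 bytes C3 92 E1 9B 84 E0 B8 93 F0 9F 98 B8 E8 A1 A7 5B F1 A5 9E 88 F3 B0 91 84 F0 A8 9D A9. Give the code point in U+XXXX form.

U+65788

Offset 0: leading byte 0xC3 = 11000011 → 2-byte char #1 = C3 92.
Offset 2: leading byte 0xE1 = 11100001 → 3-byte char #2 = E1 9B 84.
Offset 5: leading byte 0xE0 = 11100000 → 3-byte char #3 = E0 B8 93.
Offset 8: leading byte 0xF0 = 11110000 → 4-byte char #4 = F0 9F 98 B8.
Offset 12: leading byte 0xE8 = 11101000 → 3-byte char #5 = E8 A1 A7.
Offset 15: leading byte 0x5B = 01011011 → 1-byte char #6 = 5B.
Offset 16: leading byte 0xF1 = 11110001 → 4-byte char #7 = F1 A5 9E 88.
Leading byte 0xF1 = 11110001 matches 11110xxx → 4-byte sequence.
Byte 1: 0xF1 = 11110001, payload 001 (3 bits).
Byte 2: 0xA5 = 10100101 (10xxxxxx ✓), payload 100101.
Byte 3: 0x9E = 10011110 (10xxxxxx ✓), payload 011110.
Byte 4: 0x88 = 10001000 (10xxxxxx ✓), payload 001000.
Concatenate: 001100101011110001000 = 0x65788 (21 bits → U+65788).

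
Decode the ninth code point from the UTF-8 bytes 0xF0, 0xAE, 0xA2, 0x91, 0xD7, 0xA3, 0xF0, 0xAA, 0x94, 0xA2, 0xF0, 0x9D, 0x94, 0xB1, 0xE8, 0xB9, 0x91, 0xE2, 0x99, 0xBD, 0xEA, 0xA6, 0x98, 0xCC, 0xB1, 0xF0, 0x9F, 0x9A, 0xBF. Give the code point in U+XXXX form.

Offset 0: leading byte 0xF0 = 11110000 → 4-byte char #1 = F0 AE A2 91.
Offset 4: leading byte 0xD7 = 11010111 → 2-byte char #2 = D7 A3.
Offset 6: leading byte 0xF0 = 11110000 → 4-byte char #3 = F0 AA 94 A2.
Offset 10: leading byte 0xF0 = 11110000 → 4-byte char #4 = F0 9D 94 B1.
Offset 14: leading byte 0xE8 = 11101000 → 3-byte char #5 = E8 B9 91.
Offset 17: leading byte 0xE2 = 11100010 → 3-byte char #6 = E2 99 BD.
Offset 20: leading byte 0xEA = 11101010 → 3-byte char #7 = EA A6 98.
Offset 23: leading byte 0xCC = 11001100 → 2-byte char #8 = CC B1.
Offset 25: leading byte 0xF0 = 11110000 → 4-byte char #9 = F0 9F 9A BF.
Leading byte 0xF0 = 11110000 matches 11110xxx → 4-byte sequence.
Byte 1: 0xF0 = 11110000, payload 000 (3 bits).
Byte 2: 0x9F = 10011111 (10xxxxxx ✓), payload 011111.
Byte 3: 0x9A = 10011010 (10xxxxxx ✓), payload 011010.
Byte 4: 0xBF = 10111111 (10xxxxxx ✓), payload 111111.
Concatenate: 000011111011010111111 = 0x1F6BF (21 bits → U+1F6BF).

U+1F6BF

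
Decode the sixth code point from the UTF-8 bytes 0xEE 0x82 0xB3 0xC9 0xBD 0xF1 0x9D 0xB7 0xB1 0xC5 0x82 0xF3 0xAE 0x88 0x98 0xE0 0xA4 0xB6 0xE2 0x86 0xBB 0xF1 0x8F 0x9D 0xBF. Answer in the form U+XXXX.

U+0936

Offset 0: leading byte 0xEE = 11101110 → 3-byte char #1 = EE 82 B3.
Offset 3: leading byte 0xC9 = 11001001 → 2-byte char #2 = C9 BD.
Offset 5: leading byte 0xF1 = 11110001 → 4-byte char #3 = F1 9D B7 B1.
Offset 9: leading byte 0xC5 = 11000101 → 2-byte char #4 = C5 82.
Offset 11: leading byte 0xF3 = 11110011 → 4-byte char #5 = F3 AE 88 98.
Offset 15: leading byte 0xE0 = 11100000 → 3-byte char #6 = E0 A4 B6.
Leading byte 0xE0 = 11100000 matches 1110xxxx → 3-byte sequence.
Byte 1: 0xE0 = 11100000, payload 0000 (4 bits).
Byte 2: 0xA4 = 10100100 (10xxxxxx ✓), payload 100100.
Byte 3: 0xB6 = 10110110 (10xxxxxx ✓), payload 110110.
Concatenate: 0000100100110110 = 0x936 (16 bits → U+0936).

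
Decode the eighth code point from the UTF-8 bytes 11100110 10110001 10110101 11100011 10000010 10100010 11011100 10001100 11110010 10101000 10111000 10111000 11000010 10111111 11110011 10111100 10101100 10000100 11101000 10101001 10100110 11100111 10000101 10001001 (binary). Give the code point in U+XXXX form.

Offset 0: leading byte 0xE6 = 11100110 → 3-byte char #1 = E6 B1 B5.
Offset 3: leading byte 0xE3 = 11100011 → 3-byte char #2 = E3 82 A2.
Offset 6: leading byte 0xDC = 11011100 → 2-byte char #3 = DC 8C.
Offset 8: leading byte 0xF2 = 11110010 → 4-byte char #4 = F2 A8 B8 B8.
Offset 12: leading byte 0xC2 = 11000010 → 2-byte char #5 = C2 BF.
Offset 14: leading byte 0xF3 = 11110011 → 4-byte char #6 = F3 BC AC 84.
Offset 18: leading byte 0xE8 = 11101000 → 3-byte char #7 = E8 A9 A6.
Offset 21: leading byte 0xE7 = 11100111 → 3-byte char #8 = E7 85 89.
Leading byte 0xE7 = 11100111 matches 1110xxxx → 3-byte sequence.
Byte 1: 0xE7 = 11100111, payload 0111 (4 bits).
Byte 2: 0x85 = 10000101 (10xxxxxx ✓), payload 000101.
Byte 3: 0x89 = 10001001 (10xxxxxx ✓), payload 001001.
Concatenate: 0111000101001001 = 0x7149 (16 bits → U+7149).

U+7149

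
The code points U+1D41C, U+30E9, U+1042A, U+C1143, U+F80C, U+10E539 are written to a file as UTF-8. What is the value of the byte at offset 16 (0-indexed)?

U+1D41C → 4-byte form F0 9D 90 9C at offsets 0–3.
U+30E9 → 3-byte form E3 83 A9 at offsets 4–6.
U+1042A → 4-byte form F0 90 90 AA at offsets 7–10.
U+C1143 → 4-byte form F3 81 85 83 at offsets 11–14.
U+F80C → 3-byte form EF A0 8C at offsets 15–17.
Offset 16 falls in char 5's range; it's byte 2 of EF A0 8C = 0xA0.

0xA0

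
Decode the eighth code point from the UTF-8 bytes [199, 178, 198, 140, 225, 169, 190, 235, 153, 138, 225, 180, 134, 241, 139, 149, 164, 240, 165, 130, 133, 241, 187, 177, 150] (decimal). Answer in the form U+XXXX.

U+7BC56

Offset 0: leading byte 0xC7 = 11000111 → 2-byte char #1 = C7 B2.
Offset 2: leading byte 0xC6 = 11000110 → 2-byte char #2 = C6 8C.
Offset 4: leading byte 0xE1 = 11100001 → 3-byte char #3 = E1 A9 BE.
Offset 7: leading byte 0xEB = 11101011 → 3-byte char #4 = EB 99 8A.
Offset 10: leading byte 0xE1 = 11100001 → 3-byte char #5 = E1 B4 86.
Offset 13: leading byte 0xF1 = 11110001 → 4-byte char #6 = F1 8B 95 A4.
Offset 17: leading byte 0xF0 = 11110000 → 4-byte char #7 = F0 A5 82 85.
Offset 21: leading byte 0xF1 = 11110001 → 4-byte char #8 = F1 BB B1 96.
Leading byte 0xF1 = 11110001 matches 11110xxx → 4-byte sequence.
Byte 1: 0xF1 = 11110001, payload 001 (3 bits).
Byte 2: 0xBB = 10111011 (10xxxxxx ✓), payload 111011.
Byte 3: 0xB1 = 10110001 (10xxxxxx ✓), payload 110001.
Byte 4: 0x96 = 10010110 (10xxxxxx ✓), payload 010110.
Concatenate: 001111011110001010110 = 0x7BC56 (21 bits → U+7BC56).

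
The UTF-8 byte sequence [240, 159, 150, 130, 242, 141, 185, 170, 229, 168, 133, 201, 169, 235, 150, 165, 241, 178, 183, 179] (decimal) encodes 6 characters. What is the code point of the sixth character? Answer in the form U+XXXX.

Offset 0: leading byte 0xF0 = 11110000 → 4-byte char #1 = F0 9F 96 82.
Offset 4: leading byte 0xF2 = 11110010 → 4-byte char #2 = F2 8D B9 AA.
Offset 8: leading byte 0xE5 = 11100101 → 3-byte char #3 = E5 A8 85.
Offset 11: leading byte 0xC9 = 11001001 → 2-byte char #4 = C9 A9.
Offset 13: leading byte 0xEB = 11101011 → 3-byte char #5 = EB 96 A5.
Offset 16: leading byte 0xF1 = 11110001 → 4-byte char #6 = F1 B2 B7 B3.
Leading byte 0xF1 = 11110001 matches 11110xxx → 4-byte sequence.
Byte 1: 0xF1 = 11110001, payload 001 (3 bits).
Byte 2: 0xB2 = 10110010 (10xxxxxx ✓), payload 110010.
Byte 3: 0xB7 = 10110111 (10xxxxxx ✓), payload 110111.
Byte 4: 0xB3 = 10110011 (10xxxxxx ✓), payload 110011.
Concatenate: 001110010110111110011 = 0x72DF3 (21 bits → U+72DF3).

U+72DF3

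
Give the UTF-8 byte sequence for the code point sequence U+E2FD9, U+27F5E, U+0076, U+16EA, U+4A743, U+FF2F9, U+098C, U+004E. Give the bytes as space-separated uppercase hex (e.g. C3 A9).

F3 A2 BF 99 F0 A7 BD 9E 76 E1 9B AA F1 8A 9D 83 F3 BF 8B B9 E0 A6 8C 4E

U+E2FD9: 4-byte form → F3 A2 BF 99.
U+27F5E: 4-byte form → F0 A7 BD 9E.
U+0076: 1-byte form → 76.
U+16EA: 3-byte form → E1 9B AA.
U+4A743: 4-byte form → F1 8A 9D 83.
U+FF2F9: 4-byte form → F3 BF 8B B9.
U+098C: 3-byte form → E0 A6 8C.
U+004E: 1-byte form → 4E.
Concatenated (24 bytes): F3 A2 BF 99 F0 A7 BD 9E 76 E1 9B AA F1 8A 9D 83 F3 BF 8B B9 E0 A6 8C 4E.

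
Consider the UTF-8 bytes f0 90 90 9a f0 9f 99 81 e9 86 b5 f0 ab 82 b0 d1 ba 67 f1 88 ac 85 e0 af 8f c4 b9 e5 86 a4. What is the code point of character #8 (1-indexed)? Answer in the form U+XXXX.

U+0BCF

Offset 0: leading byte 0xF0 = 11110000 → 4-byte char #1 = F0 90 90 9A.
Offset 4: leading byte 0xF0 = 11110000 → 4-byte char #2 = F0 9F 99 81.
Offset 8: leading byte 0xE9 = 11101001 → 3-byte char #3 = E9 86 B5.
Offset 11: leading byte 0xF0 = 11110000 → 4-byte char #4 = F0 AB 82 B0.
Offset 15: leading byte 0xD1 = 11010001 → 2-byte char #5 = D1 BA.
Offset 17: leading byte 0x67 = 01100111 → 1-byte char #6 = 67.
Offset 18: leading byte 0xF1 = 11110001 → 4-byte char #7 = F1 88 AC 85.
Offset 22: leading byte 0xE0 = 11100000 → 3-byte char #8 = E0 AF 8F.
Leading byte 0xE0 = 11100000 matches 1110xxxx → 3-byte sequence.
Byte 1: 0xE0 = 11100000, payload 0000 (4 bits).
Byte 2: 0xAF = 10101111 (10xxxxxx ✓), payload 101111.
Byte 3: 0x8F = 10001111 (10xxxxxx ✓), payload 001111.
Concatenate: 0000101111001111 = 0xBCF (16 bits → U+0BCF).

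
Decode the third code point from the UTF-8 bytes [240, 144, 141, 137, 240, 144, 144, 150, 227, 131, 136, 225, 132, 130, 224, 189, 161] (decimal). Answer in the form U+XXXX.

Offset 0: leading byte 0xF0 = 11110000 → 4-byte char #1 = F0 90 8D 89.
Offset 4: leading byte 0xF0 = 11110000 → 4-byte char #2 = F0 90 90 96.
Offset 8: leading byte 0xE3 = 11100011 → 3-byte char #3 = E3 83 88.
Leading byte 0xE3 = 11100011 matches 1110xxxx → 3-byte sequence.
Byte 1: 0xE3 = 11100011, payload 0011 (4 bits).
Byte 2: 0x83 = 10000011 (10xxxxxx ✓), payload 000011.
Byte 3: 0x88 = 10001000 (10xxxxxx ✓), payload 001000.
Concatenate: 0011000011001000 = 0x30C8 (16 bits → U+30C8).

U+30C8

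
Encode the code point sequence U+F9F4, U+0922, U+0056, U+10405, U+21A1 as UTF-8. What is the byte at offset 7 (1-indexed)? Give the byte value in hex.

1-indexed offset 7 is 0-indexed offset 6.
U+F9F4 → 3-byte form EF A7 B4 at offsets 0–2.
U+0922 → 3-byte form E0 A4 A2 at offsets 3–5.
U+0056 → 1-byte form 56 at offsets 6–6.
Offset 6 falls in char 3's range; it's byte 1 of 56 = 0x56.

0x56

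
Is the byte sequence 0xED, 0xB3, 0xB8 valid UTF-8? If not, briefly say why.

invalid (encodes a surrogate (U+D800–U+DFFF))

Structurally a 3-byte sequence; payload = 0xDCF8.
But 0xDCF8 is in U+D800–U+DFFF, the surrogate range. Surrogates are not Unicode scalar values and are forbidden in UTF-8.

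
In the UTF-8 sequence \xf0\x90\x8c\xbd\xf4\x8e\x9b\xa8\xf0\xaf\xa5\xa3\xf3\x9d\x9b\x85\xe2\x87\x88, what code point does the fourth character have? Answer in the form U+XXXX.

U+DD6C5

Offset 0: leading byte 0xF0 = 11110000 → 4-byte char #1 = F0 90 8C BD.
Offset 4: leading byte 0xF4 = 11110100 → 4-byte char #2 = F4 8E 9B A8.
Offset 8: leading byte 0xF0 = 11110000 → 4-byte char #3 = F0 AF A5 A3.
Offset 12: leading byte 0xF3 = 11110011 → 4-byte char #4 = F3 9D 9B 85.
Leading byte 0xF3 = 11110011 matches 11110xxx → 4-byte sequence.
Byte 1: 0xF3 = 11110011, payload 011 (3 bits).
Byte 2: 0x9D = 10011101 (10xxxxxx ✓), payload 011101.
Byte 3: 0x9B = 10011011 (10xxxxxx ✓), payload 011011.
Byte 4: 0x85 = 10000101 (10xxxxxx ✓), payload 000101.
Concatenate: 011011101011011000101 = 0xDD6C5 (21 bits → U+DD6C5).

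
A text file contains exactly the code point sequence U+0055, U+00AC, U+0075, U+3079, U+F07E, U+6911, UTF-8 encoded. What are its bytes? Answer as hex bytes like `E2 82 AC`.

55 C2 AC 75 E3 81 B9 EF 81 BE E6 A4 91

U+0055: 1-byte form → 55.
U+00AC: 2-byte form → C2 AC.
U+0075: 1-byte form → 75.
U+3079: 3-byte form → E3 81 B9.
U+F07E: 3-byte form → EF 81 BE.
U+6911: 3-byte form → E6 A4 91.
Concatenated (13 bytes): 55 C2 AC 75 E3 81 B9 EF 81 BE E6 A4 91.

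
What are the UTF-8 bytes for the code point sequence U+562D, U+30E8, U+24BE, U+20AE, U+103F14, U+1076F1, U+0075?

U+562D: 3-byte form → E5 98 AD.
U+30E8: 3-byte form → E3 83 A8.
U+24BE: 3-byte form → E2 92 BE.
U+20AE: 3-byte form → E2 82 AE.
U+103F14: 4-byte form → F4 83 BC 94.
U+1076F1: 4-byte form → F4 87 9B B1.
U+0075: 1-byte form → 75.
Concatenated (21 bytes): E5 98 AD E3 83 A8 E2 92 BE E2 82 AE F4 83 BC 94 F4 87 9B B1 75.

E5 98 AD E3 83 A8 E2 92 BE E2 82 AE F4 83 BC 94 F4 87 9B B1 75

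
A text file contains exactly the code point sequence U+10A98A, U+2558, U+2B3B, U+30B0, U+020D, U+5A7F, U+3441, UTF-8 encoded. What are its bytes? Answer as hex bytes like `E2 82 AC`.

F4 8A A6 8A E2 95 98 E2 AC BB E3 82 B0 C8 8D E5 A9 BF E3 91 81

U+10A98A: 4-byte form → F4 8A A6 8A.
U+2558: 3-byte form → E2 95 98.
U+2B3B: 3-byte form → E2 AC BB.
U+30B0: 3-byte form → E3 82 B0.
U+020D: 2-byte form → C8 8D.
U+5A7F: 3-byte form → E5 A9 BF.
U+3441: 3-byte form → E3 91 81.
Concatenated (21 bytes): F4 8A A6 8A E2 95 98 E2 AC BB E3 82 B0 C8 8D E5 A9 BF E3 91 81.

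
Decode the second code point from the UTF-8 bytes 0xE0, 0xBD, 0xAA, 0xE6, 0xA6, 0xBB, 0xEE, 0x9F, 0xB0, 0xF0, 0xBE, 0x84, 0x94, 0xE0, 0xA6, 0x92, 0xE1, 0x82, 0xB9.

Offset 0: leading byte 0xE0 = 11100000 → 3-byte char #1 = E0 BD AA.
Offset 3: leading byte 0xE6 = 11100110 → 3-byte char #2 = E6 A6 BB.
Leading byte 0xE6 = 11100110 matches 1110xxxx → 3-byte sequence.
Byte 1: 0xE6 = 11100110, payload 0110 (4 bits).
Byte 2: 0xA6 = 10100110 (10xxxxxx ✓), payload 100110.
Byte 3: 0xBB = 10111011 (10xxxxxx ✓), payload 111011.
Concatenate: 0110100110111011 = 0x69BB (16 bits → U+69BB).

U+69BB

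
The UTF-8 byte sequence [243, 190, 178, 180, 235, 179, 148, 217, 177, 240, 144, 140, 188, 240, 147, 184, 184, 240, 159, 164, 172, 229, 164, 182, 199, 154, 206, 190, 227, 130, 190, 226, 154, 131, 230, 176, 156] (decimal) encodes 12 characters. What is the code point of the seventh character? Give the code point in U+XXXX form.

Offset 0: leading byte 0xF3 = 11110011 → 4-byte char #1 = F3 BE B2 B4.
Offset 4: leading byte 0xEB = 11101011 → 3-byte char #2 = EB B3 94.
Offset 7: leading byte 0xD9 = 11011001 → 2-byte char #3 = D9 B1.
Offset 9: leading byte 0xF0 = 11110000 → 4-byte char #4 = F0 90 8C BC.
Offset 13: leading byte 0xF0 = 11110000 → 4-byte char #5 = F0 93 B8 B8.
Offset 17: leading byte 0xF0 = 11110000 → 4-byte char #6 = F0 9F A4 AC.
Offset 21: leading byte 0xE5 = 11100101 → 3-byte char #7 = E5 A4 B6.
Leading byte 0xE5 = 11100101 matches 1110xxxx → 3-byte sequence.
Byte 1: 0xE5 = 11100101, payload 0101 (4 bits).
Byte 2: 0xA4 = 10100100 (10xxxxxx ✓), payload 100100.
Byte 3: 0xB6 = 10110110 (10xxxxxx ✓), payload 110110.
Concatenate: 0101100100110110 = 0x5936 (16 bits → U+5936).

U+5936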